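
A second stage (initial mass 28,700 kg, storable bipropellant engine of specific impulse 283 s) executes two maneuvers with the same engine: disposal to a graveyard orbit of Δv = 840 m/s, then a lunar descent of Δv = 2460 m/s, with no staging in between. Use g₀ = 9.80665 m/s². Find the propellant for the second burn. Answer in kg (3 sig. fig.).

v_e = Isp · g₀ = 283 × 9.80665 = 2775.3 m/s.
After the first burn: m = 28700 × exp(−840/2775.3) = 28700 × 0.73884 = 21,204.7 kg.
After the second burn: m = 21,204.7 × exp(−2460/2775.3) = 21,204.7 × 0.41214 = 8,739.31 kg.
Second-burn propellant = 21,204.7 − 8,739.31 = 12,465.39 kg.

propellant for the second burn ≈ 12500 kg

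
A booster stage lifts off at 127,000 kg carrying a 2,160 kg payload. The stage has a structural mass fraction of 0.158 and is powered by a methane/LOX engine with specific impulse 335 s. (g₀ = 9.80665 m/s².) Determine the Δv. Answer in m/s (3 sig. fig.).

Stage wet mass = m₀ − payload = 127,000 − 2,160 = 124,840 kg.
Stage dry mass = ε × stage wet mass = 0.158 × 124,840 = 19,724.7 kg.
Burnout mass m_f = stage dry + payload = 19,724.7 + 2,160 = 21,884.7 kg.
v_e = Isp · g₀ = 335 × 9.80665 = 3285.2 m/s.
Δv = v_e · ln(127,000/21,884.7) = 3285.2 × ln(5.803) = 3285.2 × 1.7584 ≈ 5777 m/s.

Δv ≈ 5780 m/s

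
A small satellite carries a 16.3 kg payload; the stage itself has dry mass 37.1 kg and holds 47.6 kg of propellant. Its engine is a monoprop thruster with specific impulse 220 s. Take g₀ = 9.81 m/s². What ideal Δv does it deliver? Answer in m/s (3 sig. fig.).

v_e = Isp · g₀ = 220 × 9.81 = 2158.2 m/s.
m₀ = payload + dry + propellant = 16.3 + 37.1 + 47.6 = 101 kg.
m_f = payload + dry = 16.3 + 37.1 = 53.4 kg.
Δv = v_e · ln(m₀/m_f) = 2158.2 × ln(1.891) = 2158.2 × 0.6373 ≈ 1375.4 m/s.

Δv ≈ 1380 m/s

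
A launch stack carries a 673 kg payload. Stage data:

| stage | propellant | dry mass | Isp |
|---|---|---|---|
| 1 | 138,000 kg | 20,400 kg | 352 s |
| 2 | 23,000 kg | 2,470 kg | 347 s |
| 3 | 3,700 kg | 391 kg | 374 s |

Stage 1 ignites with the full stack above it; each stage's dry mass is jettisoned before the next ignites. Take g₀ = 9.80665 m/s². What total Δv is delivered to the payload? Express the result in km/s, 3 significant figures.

Ignition mass of stage 1 = 138,000+20,400 + 23,000+2,470 + 3,700+391 + 673 = 188,634 kg.
Stage 1: m₀ = 188,634 kg, m_f = 188,634 − 138,000 = 50,634 kg; Δv = 352×9.80665×ln(3.725) = 3451.9×1.3152 ≈ 4540 m/s.
Stage 2: m₀ = 30,234 kg, m_f = 30,234 − 23,000 = 7,234 kg; Δv = 347×9.80665×ln(4.179) = 3402.9×1.4302 ≈ 4867 m/s.
Stage 3: m₀ = 4,764 kg, m_f = 4,764 − 3,700 = 1,064 kg; Δv = 374×9.80665×ln(4.477) = 3667.7×1.4991 ≈ 5498 m/s.
Total Δv = 4540 + 4867 + 5498 = 14905 m/s.

Δv ≈ 14.9 km/s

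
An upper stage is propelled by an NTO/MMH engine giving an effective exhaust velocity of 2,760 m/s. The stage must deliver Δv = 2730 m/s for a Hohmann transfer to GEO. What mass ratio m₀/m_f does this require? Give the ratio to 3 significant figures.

mass ratio ≈ 2.69

From the ideal rocket equation, m₀/m_f = exp(Δv / v_e) = exp(2730 / 2760.0) = exp(0.9891) = 2.6889.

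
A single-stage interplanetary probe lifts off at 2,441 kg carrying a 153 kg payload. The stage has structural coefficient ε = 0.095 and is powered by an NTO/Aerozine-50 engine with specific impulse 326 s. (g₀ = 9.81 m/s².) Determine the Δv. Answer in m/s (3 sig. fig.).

Δv ≈ 6030 m/s

Stage wet mass = m₀ − payload = 2,441 − 153 = 2,288 kg.
Stage dry mass = ε × stage wet mass = 0.095 × 2,288 = 217.36 kg.
Burnout mass m_f = stage dry + payload = 217.36 + 153 = 370.36 kg.
v_e = Isp · g₀ = 326 × 9.81 = 3198.1 m/s.
Δv = v_e · ln(2,441/370.36) = 3198.1 × ln(6.591) = 3198.1 × 1.8857 ≈ 6031 m/s.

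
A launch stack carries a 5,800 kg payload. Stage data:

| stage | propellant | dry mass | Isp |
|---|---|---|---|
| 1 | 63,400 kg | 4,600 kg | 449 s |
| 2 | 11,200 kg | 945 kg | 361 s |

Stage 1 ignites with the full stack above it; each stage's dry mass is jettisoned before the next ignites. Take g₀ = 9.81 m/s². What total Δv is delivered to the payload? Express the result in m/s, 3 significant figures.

Δv ≈ 9360 m/s

Ignition mass of stage 1 = 63,400+4,600 + 11,200+945 + 5,800 = 85,945 kg.
Stage 1: m₀ = 85,945 kg, m_f = 85,945 − 63,400 = 22,545 kg; Δv = 449×9.81×ln(3.812) = 4404.7×1.3382 ≈ 5894 m/s.
Stage 2: m₀ = 17,945 kg, m_f = 17,945 − 11,200 = 6,745 kg; Δv = 361×9.81×ln(2.66) = 3541.4×0.9785 ≈ 3465 m/s.
Total Δv = 5894 + 3465 = 9359 m/s.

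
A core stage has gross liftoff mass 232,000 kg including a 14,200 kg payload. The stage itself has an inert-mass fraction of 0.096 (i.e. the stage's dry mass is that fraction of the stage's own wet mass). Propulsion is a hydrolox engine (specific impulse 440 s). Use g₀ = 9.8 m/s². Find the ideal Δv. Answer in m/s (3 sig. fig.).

Stage wet mass = m₀ − payload = 232,000 − 14,200 = 217,800 kg.
Stage dry mass = ε × stage wet mass = 0.096 × 217,800 = 20,908.8 kg.
Burnout mass m_f = stage dry + payload = 20,908.8 + 14,200 = 35,108.8 kg.
v_e = Isp · g₀ = 440 × 9.8 = 4312.0 m/s.
Δv = v_e · ln(232,000/35,108.8) = 4312.0 × ln(6.608) = 4312.0 × 1.8883 ≈ 8142 m/s.

Δv ≈ 8140 m/s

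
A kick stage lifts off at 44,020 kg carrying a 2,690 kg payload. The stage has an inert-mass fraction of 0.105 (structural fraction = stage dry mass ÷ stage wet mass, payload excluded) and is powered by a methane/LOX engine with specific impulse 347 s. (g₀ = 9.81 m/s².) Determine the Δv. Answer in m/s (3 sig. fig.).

Stage wet mass = m₀ − payload = 44,020 − 2,690 = 41,330 kg.
Stage dry mass = ε × stage wet mass = 0.105 × 41,330 = 4,339.65 kg.
Burnout mass m_f = stage dry + payload = 4,339.65 + 2,690 = 7,029.65 kg.
v_e = Isp · g₀ = 347 × 9.81 = 3404.1 m/s.
Δv = v_e · ln(44,020/7,029.65) = 3404.1 × ln(6.262) = 3404.1 × 1.8345 ≈ 6245 m/s.

Δv ≈ 6240 m/s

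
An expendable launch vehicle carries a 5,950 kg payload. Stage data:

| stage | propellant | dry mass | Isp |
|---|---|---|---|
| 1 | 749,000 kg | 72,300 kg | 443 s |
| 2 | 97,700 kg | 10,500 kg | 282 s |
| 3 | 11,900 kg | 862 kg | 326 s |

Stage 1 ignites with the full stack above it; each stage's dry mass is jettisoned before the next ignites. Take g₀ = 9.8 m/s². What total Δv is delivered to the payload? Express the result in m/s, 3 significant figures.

Δv ≈ 14100 m/s

Ignition mass of stage 1 = 749,000+72,300 + 97,700+10,500 + 11,900+862 + 5,950 = 948,212 kg.
Stage 1: m₀ = 948,212 kg, m_f = 948,212 − 749,000 = 199,212 kg; Δv = 443×9.8×ln(4.76) = 4341.4×1.5602 ≈ 6773 m/s.
Stage 2: m₀ = 126,912 kg, m_f = 126,912 − 97,700 = 29,212 kg; Δv = 282×9.8×ln(4.345) = 2763.6×1.4689 ≈ 4059 m/s.
Stage 3: m₀ = 18,712 kg, m_f = 18,712 − 11,900 = 6,812 kg; Δv = 326×9.8×ln(2.747) = 3194.8×1.0105 ≈ 3228 m/s.
Total Δv = 6773 + 4059 + 3228 = 14060 m/s.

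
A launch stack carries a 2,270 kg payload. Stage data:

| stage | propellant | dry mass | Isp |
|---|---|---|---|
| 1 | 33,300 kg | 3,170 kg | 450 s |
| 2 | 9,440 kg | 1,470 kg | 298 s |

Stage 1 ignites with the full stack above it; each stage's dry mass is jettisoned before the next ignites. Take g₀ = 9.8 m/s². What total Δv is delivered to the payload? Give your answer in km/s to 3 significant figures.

Δv ≈ 8.58 km/s

Ignition mass of stage 1 = 33,300+3,170 + 9,440+1,470 + 2,270 = 49,650 kg.
Stage 1: m₀ = 49,650 kg, m_f = 49,650 − 33,300 = 16,350 kg; Δv = 450×9.8×ln(3.037) = 4410.0×1.1108 ≈ 4898 m/s.
Stage 2: m₀ = 13,180 kg, m_f = 13,180 − 9,440 = 3,740 kg; Δv = 298×9.8×ln(3.524) = 2920.4×1.2596 ≈ 3679 m/s.
Total Δv = 4898 + 3679 = 8577 m/s.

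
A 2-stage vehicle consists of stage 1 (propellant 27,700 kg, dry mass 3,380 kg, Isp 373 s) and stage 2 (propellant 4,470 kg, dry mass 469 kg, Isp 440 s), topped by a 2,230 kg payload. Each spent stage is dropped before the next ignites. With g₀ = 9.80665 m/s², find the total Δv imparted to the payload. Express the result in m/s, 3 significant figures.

Ignition mass of stage 1 = 27,700+3,380 + 4,470+469 + 2,230 = 38,249 kg.
Stage 1: m₀ = 38,249 kg, m_f = 38,249 − 27,700 = 10,549 kg; Δv = 373×9.80665×ln(3.626) = 3657.9×1.2881 ≈ 4712 m/s.
Stage 2: m₀ = 7,169 kg, m_f = 7,169 − 4,470 = 2,699 kg; Δv = 440×9.80665×ln(2.656) = 4314.9×0.9769 ≈ 4215 m/s.
Total Δv = 4712 + 4215 = 8927 m/s.

Δv ≈ 8930 m/s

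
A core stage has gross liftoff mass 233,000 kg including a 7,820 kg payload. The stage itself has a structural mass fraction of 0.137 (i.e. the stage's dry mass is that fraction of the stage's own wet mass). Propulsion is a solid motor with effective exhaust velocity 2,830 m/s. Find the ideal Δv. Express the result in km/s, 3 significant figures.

Δv ≈ 5.08 km/s

Stage wet mass = m₀ − payload = 233,000 − 7,820 = 225,180 kg.
Stage dry mass = ε × stage wet mass = 0.137 × 225,180 = 30,849.7 kg.
Burnout mass m_f = stage dry + payload = 30,849.7 + 7,820 = 38,669.7 kg.
Δv = v_e · ln(233,000/38,669.7) = 2830.0 × ln(6.025) = 2830.0 × 1.7960 ≈ 5083 m/s.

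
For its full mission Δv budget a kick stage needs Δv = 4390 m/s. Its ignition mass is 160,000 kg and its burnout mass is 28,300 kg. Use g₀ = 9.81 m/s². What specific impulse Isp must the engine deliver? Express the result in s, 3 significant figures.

ln(m₀/m_f) = ln(160000/28300) = ln(5.654) = 1.7323.
Using Δv = v_e ln(m₀/m_f): v_e = Δv / ln(m₀/m_f) = 4390 / 1.7323 = 2534.2 m/s.
Isp = v_e / g₀ = 2534.2 / 9.81 = 258.3 s.

Isp ≈ 258 s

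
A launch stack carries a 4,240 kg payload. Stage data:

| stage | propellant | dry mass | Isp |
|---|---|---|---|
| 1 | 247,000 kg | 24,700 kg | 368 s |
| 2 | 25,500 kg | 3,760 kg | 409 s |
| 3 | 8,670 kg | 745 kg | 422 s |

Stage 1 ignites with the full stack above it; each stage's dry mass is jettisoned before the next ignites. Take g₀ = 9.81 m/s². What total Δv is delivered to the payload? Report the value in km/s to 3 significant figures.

Ignition mass of stage 1 = 247,000+24,700 + 25,500+3,760 + 8,670+745 + 4,240 = 314,615 kg.
Stage 1: m₀ = 314,615 kg, m_f = 314,615 − 247,000 = 67,615 kg; Δv = 368×9.81×ln(4.653) = 3610.1×1.5375 ≈ 5551 m/s.
Stage 2: m₀ = 42,915 kg, m_f = 42,915 − 25,500 = 17,415 kg; Δv = 409×9.81×ln(2.464) = 4012.3×0.9019 ≈ 3619 m/s.
Stage 3: m₀ = 13,655 kg, m_f = 13,655 − 8,670 = 4,985 kg; Δv = 422×9.81×ln(2.739) = 4139.8×1.0077 ≈ 4172 m/s.
Total Δv = 5551 + 3619 + 4172 = 13342 m/s.

Δv ≈ 13.3 km/s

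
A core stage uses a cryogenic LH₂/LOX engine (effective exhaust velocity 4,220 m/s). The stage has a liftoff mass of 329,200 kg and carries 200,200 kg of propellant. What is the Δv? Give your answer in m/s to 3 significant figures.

m_f = m₀ − m_prop = 329,200 − 200,200 = 129,000 kg.
Δv = v_e · ln(m₀/m_f) = 4220.0 × ln(2.552) = 4220.0 × 0.9369 ≈ 3953.5 m/s.

Δv ≈ 3950 m/s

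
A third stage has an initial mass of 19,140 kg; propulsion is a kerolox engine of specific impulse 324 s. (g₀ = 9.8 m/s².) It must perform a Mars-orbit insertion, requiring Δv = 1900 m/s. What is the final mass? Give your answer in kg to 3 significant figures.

final mass ≈ 10500 kg

v_e = Isp · g₀ = 324 × 9.8 = 3175.2 m/s.
Using Δv = v_e ln(m₀/m_f): m₀/m_f = exp(Δv / v_e) = exp(1900 / 3175.2) = exp(0.5984) = 1.8192.
m_f = m₀ / 1.8192 = 19,140 / 1.8192 = 10,521.1 kg.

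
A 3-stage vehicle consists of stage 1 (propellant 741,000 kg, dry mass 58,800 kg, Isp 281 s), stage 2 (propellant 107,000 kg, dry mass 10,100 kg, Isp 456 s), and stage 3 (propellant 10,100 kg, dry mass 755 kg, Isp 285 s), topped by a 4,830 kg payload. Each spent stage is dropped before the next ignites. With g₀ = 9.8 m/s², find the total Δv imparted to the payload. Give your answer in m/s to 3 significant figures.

Δv ≈ 14600 m/s

Ignition mass of stage 1 = 741,000+58,800 + 107,000+10,100 + 10,100+755 + 4,830 = 932,585 kg.
Stage 1: m₀ = 932,585 kg, m_f = 932,585 − 741,000 = 191,585 kg; Δv = 281×9.8×ln(4.868) = 2753.8×1.5826 ≈ 4358 m/s.
Stage 2: m₀ = 132,785 kg, m_f = 132,785 − 107,000 = 25,785 kg; Δv = 456×9.8×ln(5.15) = 4468.8×1.6389 ≈ 7324 m/s.
Stage 3: m₀ = 15,685 kg, m_f = 15,685 − 10,100 = 5,585 kg; Δv = 285×9.8×ln(2.808) = 2793.0×1.0326 ≈ 2884 m/s.
Total Δv = 4358 + 7324 + 2884 = 14566 m/s.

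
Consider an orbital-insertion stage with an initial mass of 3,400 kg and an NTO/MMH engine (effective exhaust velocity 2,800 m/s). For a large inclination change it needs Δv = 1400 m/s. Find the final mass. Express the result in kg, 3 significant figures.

Rocket equation: m₀/m_f = exp(Δv / v_e) = exp(1400 / 2800.0) = exp(0.5000) = 1.6487.
m_f = m₀ / 1.6487 = 3,400 / 1.6487 = 2,062.23 kg.

final mass ≈ 2060 kg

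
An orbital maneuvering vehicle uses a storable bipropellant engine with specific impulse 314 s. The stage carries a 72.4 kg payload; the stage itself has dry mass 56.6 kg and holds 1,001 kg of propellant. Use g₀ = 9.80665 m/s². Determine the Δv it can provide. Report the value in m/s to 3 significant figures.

v_e = Isp · g₀ = 314 × 9.80665 = 3079.3 m/s.
m₀ = payload + dry + propellant = 72.4 + 56.6 + 1,001 = 1,130 kg.
m_f = payload + dry = 72.4 + 56.6 = 129 kg.
Rocket equation: Δv = v_e · ln(m₀/m_f) = 3079.3 × ln(8.76) = 3079.3 × 2.1702 ≈ 6682.5 m/s.

Δv ≈ 6680 m/s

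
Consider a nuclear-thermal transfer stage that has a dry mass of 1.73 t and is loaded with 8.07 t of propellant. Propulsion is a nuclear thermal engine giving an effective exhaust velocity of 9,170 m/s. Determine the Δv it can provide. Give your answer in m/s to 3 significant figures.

Δv ≈ 15900 m/s

m₀ = m_dry + m_prop = 1.73 + 8.07 = 9.8 t.
By the Tsiolkovsky rocket equation, Δv = v_e · ln(m₀/m_f) = 9170.0 × ln(5.665) = 9170.0 × 1.7343 ≈ 15903.2 m/s.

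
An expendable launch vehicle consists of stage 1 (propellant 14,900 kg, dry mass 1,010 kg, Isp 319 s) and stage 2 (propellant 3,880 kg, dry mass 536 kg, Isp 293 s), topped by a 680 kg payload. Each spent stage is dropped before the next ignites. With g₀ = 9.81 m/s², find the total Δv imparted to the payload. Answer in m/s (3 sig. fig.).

Ignition mass of stage 1 = 14,900+1,010 + 3,880+536 + 680 = 21,006 kg.
Stage 1: m₀ = 21,006 kg, m_f = 21,006 − 14,900 = 6,106 kg; Δv = 319×9.81×ln(3.44) = 3129.4×1.2355 ≈ 3866 m/s.
Stage 2: m₀ = 5,096 kg, m_f = 5,096 − 3,880 = 1,216 kg; Δv = 293×9.81×ln(4.191) = 2874.3×1.4329 ≈ 4119 m/s.
Total Δv = 3866 + 4119 = 7985 m/s.

Δv ≈ 7990 m/s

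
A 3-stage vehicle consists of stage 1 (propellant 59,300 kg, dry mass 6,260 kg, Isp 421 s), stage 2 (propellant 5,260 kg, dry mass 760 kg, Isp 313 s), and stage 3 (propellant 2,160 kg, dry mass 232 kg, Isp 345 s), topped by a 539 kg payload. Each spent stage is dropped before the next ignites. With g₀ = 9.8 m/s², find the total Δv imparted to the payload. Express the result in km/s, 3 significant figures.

Ignition mass of stage 1 = 59,300+6,260 + 5,260+760 + 2,160+232 + 539 = 74,511 kg.
Stage 1: m₀ = 74,511 kg, m_f = 74,511 − 59,300 = 15,211 kg; Δv = 421×9.8×ln(4.898) = 4125.8×1.5889 ≈ 6556 m/s.
Stage 2: m₀ = 8,951 kg, m_f = 8,951 − 5,260 = 3,691 kg; Δv = 313×9.8×ln(2.425) = 3067.4×0.8859 ≈ 2717 m/s.
Stage 3: m₀ = 2,931 kg, m_f = 2,931 − 2,160 = 771 kg; Δv = 345×9.8×ln(3.802) = 3381.0×1.3354 ≈ 4515 m/s.
Total Δv = 6556 + 2717 + 4515 = 13788 m/s.

Δv ≈ 13.8 km/s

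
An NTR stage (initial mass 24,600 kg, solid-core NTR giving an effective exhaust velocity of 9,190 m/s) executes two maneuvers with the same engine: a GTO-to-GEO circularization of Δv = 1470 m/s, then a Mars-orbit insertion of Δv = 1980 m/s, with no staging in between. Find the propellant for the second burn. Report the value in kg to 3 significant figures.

After the first burn: m = 24600 × exp(−1470/9190.0) = 24600 × 0.85218 = 20,963.6 kg.
After the second burn: m = 20,963.6 × exp(−1980/9190.0) = 20,963.6 × 0.80618 = 16,900.4 kg.
Second-burn propellant = 20,963.6 − 16,900.4 = 4,063.2 kg.

propellant for the second burn ≈ 4060 kg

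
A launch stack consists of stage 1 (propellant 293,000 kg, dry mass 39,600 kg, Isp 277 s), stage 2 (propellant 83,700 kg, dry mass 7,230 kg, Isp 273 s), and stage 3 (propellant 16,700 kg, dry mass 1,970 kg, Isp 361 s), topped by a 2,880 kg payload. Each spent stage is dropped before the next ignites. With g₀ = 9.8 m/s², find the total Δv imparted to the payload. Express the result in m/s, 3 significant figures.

Δv ≈ 11800 m/s

Ignition mass of stage 1 = 293,000+39,600 + 83,700+7,230 + 16,700+1,970 + 2,880 = 445,080 kg.
Stage 1: m₀ = 445,080 kg, m_f = 445,080 − 293,000 = 152,080 kg; Δv = 277×9.8×ln(2.927) = 2714.6×1.0738 ≈ 2915 m/s.
Stage 2: m₀ = 112,480 kg, m_f = 112,480 − 83,700 = 28,780 kg; Δv = 273×9.8×ln(3.908) = 2675.4×1.3631 ≈ 3647 m/s.
Stage 3: m₀ = 21,550 kg, m_f = 21,550 − 16,700 = 4,850 kg; Δv = 361×9.8×ln(4.443) = 3537.8×1.4914 ≈ 5276 m/s.
Total Δv = 2915 + 3647 + 5276 = 11838 m/s.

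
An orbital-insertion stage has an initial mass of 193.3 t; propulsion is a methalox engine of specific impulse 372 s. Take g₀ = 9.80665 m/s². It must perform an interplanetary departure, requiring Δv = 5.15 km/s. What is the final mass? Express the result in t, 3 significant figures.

final mass ≈ 47.1 t

v_e = Isp · g₀ = 372 × 9.80665 = 3648.1 m/s.
Using Δv = v_e ln(m₀/m_f): m₀/m_f = exp(Δv / v_e) = exp(5150 / 3648.1) = exp(1.4117) = 4.1029.
m_f = m₀ / 4.1029 = 193.3 / 4.1029 = 47.113 t.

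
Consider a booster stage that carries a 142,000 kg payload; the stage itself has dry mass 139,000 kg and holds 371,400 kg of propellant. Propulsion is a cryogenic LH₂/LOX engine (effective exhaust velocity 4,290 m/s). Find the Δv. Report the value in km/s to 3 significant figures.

m₀ = payload + dry + propellant = 142,000 + 139,000 + 371,400 = 652,400 kg.
m_f = payload + dry = 142,000 + 139,000 = 281,000 kg.
Rocket equation: Δv = v_e · ln(m₀/m_f) = 4290.0 × ln(2.322) = 4290.0 × 0.8423 ≈ 3613.5 m/s.

Δv ≈ 3.61 km/s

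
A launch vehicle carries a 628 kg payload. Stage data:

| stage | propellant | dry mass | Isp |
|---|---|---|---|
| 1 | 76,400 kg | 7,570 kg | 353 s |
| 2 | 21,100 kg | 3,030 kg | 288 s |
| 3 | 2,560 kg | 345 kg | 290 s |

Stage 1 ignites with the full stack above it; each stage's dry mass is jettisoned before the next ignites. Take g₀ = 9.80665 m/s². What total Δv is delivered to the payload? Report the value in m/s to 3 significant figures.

Ignition mass of stage 1 = 76,400+7,570 + 21,100+3,030 + 2,560+345 + 628 = 111,633 kg.
Stage 1: m₀ = 111,633 kg, m_f = 111,633 − 76,400 = 35,233 kg; Δv = 353×9.80665×ln(3.168) = 3461.7×1.1532 ≈ 3992 m/s.
Stage 2: m₀ = 27,663 kg, m_f = 27,663 − 21,100 = 6,563 kg; Δv = 288×9.80665×ln(4.215) = 2824.3×1.4386 ≈ 4063 m/s.
Stage 3: m₀ = 3,533 kg, m_f = 3,533 − 2,560 = 973 kg; Δv = 290×9.80665×ln(3.631) = 2843.9×1.2895 ≈ 3667 m/s.
Total Δv = 3992 + 4063 + 3667 = 11722 m/s.

Δv ≈ 11700 m/s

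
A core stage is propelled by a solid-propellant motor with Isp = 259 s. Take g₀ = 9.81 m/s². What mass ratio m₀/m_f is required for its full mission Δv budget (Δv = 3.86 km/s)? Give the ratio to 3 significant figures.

mass ratio ≈ 4.57

v_e = Isp · g₀ = 259 × 9.81 = 2540.8 m/s.
Rocket equation: m₀/m_f = exp(Δv / v_e) = exp(3860 / 2540.8) = exp(1.5192) = 4.5686.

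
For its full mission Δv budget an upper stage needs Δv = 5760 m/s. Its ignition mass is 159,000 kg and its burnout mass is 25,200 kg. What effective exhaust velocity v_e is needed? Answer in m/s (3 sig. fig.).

ln(m₀/m_f) = ln(159000/25200) = ln(6.31) = 1.8421.
v_e = Δv / ln(m₀/m_f) = 5760 / 1.8421 = 3126.9 m/s.

v_e ≈ 3130 m/s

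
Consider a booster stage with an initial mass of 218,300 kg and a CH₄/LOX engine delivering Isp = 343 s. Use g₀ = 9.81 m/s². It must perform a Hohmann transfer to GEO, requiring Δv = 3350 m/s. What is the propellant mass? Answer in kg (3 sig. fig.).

v_e = Isp · g₀ = 343 × 9.81 = 3364.8 m/s.
m₀/m_f = exp(Δv / v_e) = exp(3350 / 3364.8) = exp(0.9956) = 2.7063.
m_f = 218,300 / 2.7063 = 80,663.6 kg, so propellant = m₀ − m_f = 218,300 − 80,663.6 = 137,636.4 kg.

propellant mass ≈ 138000 kg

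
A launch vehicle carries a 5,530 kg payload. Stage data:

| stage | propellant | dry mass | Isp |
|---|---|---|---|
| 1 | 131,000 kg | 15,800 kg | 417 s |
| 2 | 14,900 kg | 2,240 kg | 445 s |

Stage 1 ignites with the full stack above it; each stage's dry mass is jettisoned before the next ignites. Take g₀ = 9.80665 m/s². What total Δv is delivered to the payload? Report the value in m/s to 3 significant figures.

Δv ≈ 10700 m/s

Ignition mass of stage 1 = 131,000+15,800 + 14,900+2,240 + 5,530 = 169,470 kg.
Stage 1: m₀ = 169,470 kg, m_f = 169,470 − 131,000 = 38,470 kg; Δv = 417×9.80665×ln(4.405) = 4089.4×1.4828 ≈ 6064 m/s.
Stage 2: m₀ = 22,670 kg, m_f = 22,670 − 14,900 = 7,770 kg; Δv = 445×9.80665×ln(2.918) = 4364.0×1.0708 ≈ 4673 m/s.
Total Δv = 6064 + 4673 = 10737 m/s.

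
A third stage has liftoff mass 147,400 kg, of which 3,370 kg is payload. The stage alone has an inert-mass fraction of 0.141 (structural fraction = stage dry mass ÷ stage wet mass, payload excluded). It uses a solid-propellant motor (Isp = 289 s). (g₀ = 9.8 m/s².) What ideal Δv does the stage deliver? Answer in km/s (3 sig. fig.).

Δv ≈ 5.18 km/s

Stage wet mass = m₀ − payload = 147,400 − 3,370 = 144,030 kg.
Stage dry mass = ε × stage wet mass = 0.141 × 144,030 = 20,308.2 kg.
Burnout mass m_f = stage dry + payload = 20,308.2 + 3,370 = 23,678.2 kg.
v_e = Isp · g₀ = 289 × 9.8 = 2832.2 m/s.
By the Tsiolkovsky rocket equation, Δv = v_e · ln(147,400/23,678.2) = 2832.2 × ln(6.225) = 2832.2 × 1.8286 ≈ 5179 m/s.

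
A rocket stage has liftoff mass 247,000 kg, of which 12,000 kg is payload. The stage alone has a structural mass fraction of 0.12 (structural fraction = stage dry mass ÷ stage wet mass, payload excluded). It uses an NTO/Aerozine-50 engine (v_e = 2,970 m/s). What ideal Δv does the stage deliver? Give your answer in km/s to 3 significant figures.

Δv ≈ 5.39 km/s

Stage wet mass = m₀ − payload = 247,000 − 12,000 = 235,000 kg.
Stage dry mass = ε × stage wet mass = 0.12 × 235,000 = 28,200 kg.
Burnout mass m_f = stage dry + payload = 28,200 + 12,000 = 40,200 kg.
From the ideal rocket equation, Δv = v_e · ln(247,000/40,200) = 2970.0 × ln(6.144) = 2970.0 × 1.8155 ≈ 5392 m/s.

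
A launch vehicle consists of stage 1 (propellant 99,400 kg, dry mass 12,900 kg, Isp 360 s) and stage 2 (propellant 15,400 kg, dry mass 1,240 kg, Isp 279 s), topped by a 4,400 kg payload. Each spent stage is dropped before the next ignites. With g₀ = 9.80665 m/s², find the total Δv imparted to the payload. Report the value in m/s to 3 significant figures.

Δv ≈ 8430 m/s

Ignition mass of stage 1 = 99,400+12,900 + 15,400+1,240 + 4,400 = 133,340 kg.
Stage 1: m₀ = 133,340 kg, m_f = 133,340 − 99,400 = 33,940 kg; Δv = 360×9.80665×ln(3.929) = 3530.4×1.3683 ≈ 4831 m/s.
Stage 2: m₀ = 21,040 kg, m_f = 21,040 − 15,400 = 5,640 kg; Δv = 279×9.80665×ln(3.73) = 2736.1×1.3165 ≈ 3602 m/s.
Total Δv = 4831 + 3602 = 8433 m/s.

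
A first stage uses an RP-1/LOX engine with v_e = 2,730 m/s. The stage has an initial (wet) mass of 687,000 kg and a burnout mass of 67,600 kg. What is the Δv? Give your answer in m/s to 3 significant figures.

Δv = v_e · ln(m₀/m_f) = 2730.0 × ln(10.16) = 2730.0 × 2.3187 ≈ 6330.1 m/s.

Δv ≈ 6330 m/s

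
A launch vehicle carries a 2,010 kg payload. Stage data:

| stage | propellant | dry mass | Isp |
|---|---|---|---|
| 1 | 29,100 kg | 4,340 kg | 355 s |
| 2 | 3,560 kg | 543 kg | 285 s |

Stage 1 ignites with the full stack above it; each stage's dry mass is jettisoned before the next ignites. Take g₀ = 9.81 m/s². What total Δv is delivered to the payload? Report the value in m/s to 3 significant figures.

Δv ≈ 7080 m/s

Ignition mass of stage 1 = 29,100+4,340 + 3,560+543 + 2,010 = 39,553 kg.
Stage 1: m₀ = 39,553 kg, m_f = 39,553 − 29,100 = 10,453 kg; Δv = 355×9.81×ln(3.784) = 3482.6×1.3308 ≈ 4634 m/s.
Stage 2: m₀ = 6,113 kg, m_f = 6,113 − 3,560 = 2,553 kg; Δv = 285×9.81×ln(2.394) = 2795.9×0.8731 ≈ 2441 m/s.
Total Δv = 4634 + 2441 = 7075 m/s.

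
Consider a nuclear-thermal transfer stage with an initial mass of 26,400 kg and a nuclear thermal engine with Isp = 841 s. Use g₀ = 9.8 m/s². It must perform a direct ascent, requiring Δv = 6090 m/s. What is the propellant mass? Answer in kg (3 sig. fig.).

v_e = Isp · g₀ = 841 × 9.8 = 8241.8 m/s.
Using Δv = v_e ln(m₀/m_f): m₀/m_f = exp(Δv / v_e) = exp(6090 / 8241.8) = exp(0.7389) = 2.0937.
m_f = 26,400 / 2.0937 = 12,609.3 kg, so propellant = m₀ − m_f = 26,400 − 12,609.3 = 13,790.7 kg.

propellant mass ≈ 13800 kg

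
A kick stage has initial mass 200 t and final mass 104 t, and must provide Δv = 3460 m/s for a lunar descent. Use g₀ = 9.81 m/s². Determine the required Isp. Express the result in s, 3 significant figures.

Isp ≈ 539 s

ln(m₀/m_f) = ln(200000/104000) = ln(1.923) = 0.6539.
v_e = Δv / ln(m₀/m_f) = 3460 / 0.6539 = 5291.1 m/s.
Isp = v_e / g₀ = 5291.1 / 9.81 = 539.4 s.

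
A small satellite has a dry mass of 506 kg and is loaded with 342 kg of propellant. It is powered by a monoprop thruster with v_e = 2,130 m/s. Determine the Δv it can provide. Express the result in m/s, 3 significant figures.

m₀ = m_dry + m_prop = 506 + 342 = 848 kg.
Rocket equation: Δv = v_e · ln(m₀/m_f) = 2130.0 × ln(1.676) = 2130.0 × 0.5163 ≈ 1099.8 m/s.

Δv ≈ 1100 m/s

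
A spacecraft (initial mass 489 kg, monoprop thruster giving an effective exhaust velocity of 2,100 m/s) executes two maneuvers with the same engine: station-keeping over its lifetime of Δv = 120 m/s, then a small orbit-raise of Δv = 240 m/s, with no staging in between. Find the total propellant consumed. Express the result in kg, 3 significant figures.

total propellant consumed ≈ 77.0 kg

After the first burn: m = 489 × exp(−120/2100.0) = 489 × 0.94446 = 461.841 kg.
After the second burn: m = 461.841 × exp(−240/2100.0) = 461.841 × 0.89200 = 411.962 kg.
Total propellant = m₀ − m_final = 489 − 411.962 = 77.038 kg.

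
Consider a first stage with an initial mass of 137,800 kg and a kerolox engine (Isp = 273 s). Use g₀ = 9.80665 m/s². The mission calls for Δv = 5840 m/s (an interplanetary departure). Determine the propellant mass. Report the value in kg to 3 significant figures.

v_e = Isp · g₀ = 273 × 9.80665 = 2677.2 m/s.
m₀/m_f = exp(Δv / v_e) = exp(5840 / 2677.2) = exp(2.1814) = 8.8584.
m_f = 137,800 / 8.8584 = 15,555.9 kg, so propellant = m₀ − m_f = 137,800 − 15,555.9 = 122,244.1 kg.

propellant mass ≈ 122000 kg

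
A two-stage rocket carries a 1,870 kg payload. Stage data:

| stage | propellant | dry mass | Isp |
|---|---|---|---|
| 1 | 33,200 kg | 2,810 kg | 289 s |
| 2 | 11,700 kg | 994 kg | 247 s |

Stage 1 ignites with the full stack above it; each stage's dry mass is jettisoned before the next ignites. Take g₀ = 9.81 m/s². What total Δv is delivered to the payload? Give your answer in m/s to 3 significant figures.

Δv ≈ 6970 m/s

Ignition mass of stage 1 = 33,200+2,810 + 11,700+994 + 1,870 = 50,574 kg.
Stage 1: m₀ = 50,574 kg, m_f = 50,574 − 33,200 = 17,374 kg; Δv = 289×9.81×ln(2.911) = 2835.1×1.0685 ≈ 3029 m/s.
Stage 2: m₀ = 14,564 kg, m_f = 14,564 − 11,700 = 2,864 kg; Δv = 247×9.81×ln(5.085) = 2423.1×1.6263 ≈ 3941 m/s.
Total Δv = 3029 + 3941 = 6970 m/s.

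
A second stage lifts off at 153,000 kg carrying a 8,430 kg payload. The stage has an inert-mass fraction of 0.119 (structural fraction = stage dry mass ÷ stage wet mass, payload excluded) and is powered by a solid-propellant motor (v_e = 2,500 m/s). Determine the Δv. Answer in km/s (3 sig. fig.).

Stage wet mass = m₀ − payload = 153,000 − 8,430 = 144,570 kg.
Stage dry mass = ε × stage wet mass = 0.119 × 144,570 = 17,203.8 kg.
Burnout mass m_f = stage dry + payload = 17,203.8 + 8,430 = 25,633.8 kg.
Rocket equation: Δv = v_e · ln(153,000/25,633.8) = 2500.0 × ln(5.969) = 2500.0 × 1.7865 ≈ 4466 m/s.

Δv ≈ 4.47 km/s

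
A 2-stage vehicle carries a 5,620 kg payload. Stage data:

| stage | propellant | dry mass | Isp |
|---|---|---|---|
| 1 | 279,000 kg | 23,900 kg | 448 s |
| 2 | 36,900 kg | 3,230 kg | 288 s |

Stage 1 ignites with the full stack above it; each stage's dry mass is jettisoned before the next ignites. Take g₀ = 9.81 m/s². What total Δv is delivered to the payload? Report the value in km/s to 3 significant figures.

Ignition mass of stage 1 = 279,000+23,900 + 36,900+3,230 + 5,620 = 348,650 kg.
Stage 1: m₀ = 348,650 kg, m_f = 348,650 − 279,000 = 69,650 kg; Δv = 448×9.81×ln(5.006) = 4394.9×1.6106 ≈ 7078 m/s.
Stage 2: m₀ = 45,750 kg, m_f = 45,750 − 36,900 = 8,850 kg; Δv = 288×9.81×ln(5.169) = 2825.3×1.6428 ≈ 4641 m/s.
Total Δv = 7078 + 4641 = 11719 m/s.

Δv ≈ 11.7 km/s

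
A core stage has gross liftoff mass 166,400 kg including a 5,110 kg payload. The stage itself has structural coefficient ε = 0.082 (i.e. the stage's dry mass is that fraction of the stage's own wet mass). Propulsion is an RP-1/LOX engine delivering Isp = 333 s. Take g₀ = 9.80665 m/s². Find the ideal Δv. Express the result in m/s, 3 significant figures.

Stage wet mass = m₀ − payload = 166,400 − 5,110 = 161,290 kg.
Stage dry mass = ε × stage wet mass = 0.082 × 161,290 = 13,225.8 kg.
Burnout mass m_f = stage dry + payload = 13,225.8 + 5,110 = 18,335.8 kg.
v_e = Isp · g₀ = 333 × 9.80665 = 3265.6 m/s.
Using Δv = v_e ln(m₀/m_f): Δv = v_e · ln(166,400/18,335.8) = 3265.6 × ln(9.075) = 3265.6 × 2.2055 ≈ 7202 m/s.

Δv ≈ 7200 m/s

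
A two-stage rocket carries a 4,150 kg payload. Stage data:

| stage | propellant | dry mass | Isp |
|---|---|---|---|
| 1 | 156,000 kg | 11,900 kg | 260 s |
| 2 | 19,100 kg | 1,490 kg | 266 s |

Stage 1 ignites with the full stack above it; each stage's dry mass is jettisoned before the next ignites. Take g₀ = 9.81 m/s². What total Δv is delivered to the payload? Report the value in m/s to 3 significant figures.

Δv ≈ 8090 m/s

Ignition mass of stage 1 = 156,000+11,900 + 19,100+1,490 + 4,150 = 192,640 kg.
Stage 1: m₀ = 192,640 kg, m_f = 192,640 − 156,000 = 36,640 kg; Δv = 260×9.81×ln(5.258) = 2550.6×1.6597 ≈ 4233 m/s.
Stage 2: m₀ = 24,740 kg, m_f = 24,740 − 19,100 = 5,640 kg; Δv = 266×9.81×ln(4.387) = 2609.5×1.4785 ≈ 3858 m/s.
Total Δv = 4233 + 3858 = 8091 m/s.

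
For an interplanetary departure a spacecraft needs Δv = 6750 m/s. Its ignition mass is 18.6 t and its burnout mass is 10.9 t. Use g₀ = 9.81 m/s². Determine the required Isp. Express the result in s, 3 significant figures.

ln(m₀/m_f) = ln(18600/10900) = ln(1.706) = 0.5344.
v_e = Δv / ln(m₀/m_f) = 6750 / 0.5344 = 12631.0 m/s.
Isp = v_e / g₀ = 12631.0 / 9.81 = 1287.6 s.

Isp ≈ 1290 s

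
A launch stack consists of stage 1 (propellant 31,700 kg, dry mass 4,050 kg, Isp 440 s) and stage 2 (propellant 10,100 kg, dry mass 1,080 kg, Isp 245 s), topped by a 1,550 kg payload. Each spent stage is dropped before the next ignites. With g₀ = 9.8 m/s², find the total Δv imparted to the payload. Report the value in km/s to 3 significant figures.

Δv ≈ 8.36 km/s

Ignition mass of stage 1 = 31,700+4,050 + 10,100+1,080 + 1,550 = 48,480 kg.
Stage 1: m₀ = 48,480 kg, m_f = 48,480 − 31,700 = 16,780 kg; Δv = 440×9.8×ln(2.889) = 4312.0×1.0610 ≈ 4575 m/s.
Stage 2: m₀ = 12,730 kg, m_f = 12,730 − 10,100 = 2,630 kg; Δv = 245×9.8×ln(4.84) = 2401.0×1.5770 ≈ 3786 m/s.
Total Δv = 4575 + 3786 = 8361 m/s.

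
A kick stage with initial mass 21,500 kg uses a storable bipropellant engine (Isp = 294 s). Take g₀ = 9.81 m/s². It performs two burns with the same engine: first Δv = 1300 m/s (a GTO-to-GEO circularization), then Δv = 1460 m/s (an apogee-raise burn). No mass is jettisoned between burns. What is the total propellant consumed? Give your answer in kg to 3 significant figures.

v_e = Isp · g₀ = 294 × 9.81 = 2884.1 m/s.
After the first burn: m = 21500 × exp(−1300/2884.1) = 21500 × 0.63716 = 13,698.9 kg.
After the second burn: m = 13,698.9 × exp(−1460/2884.1) = 13,698.9 × 0.60277 = 8,257.29 kg.
Total propellant = m₀ − m_final = 21500 − 8,257.29 = 13,242.71 kg.

total propellant consumed ≈ 13200 kg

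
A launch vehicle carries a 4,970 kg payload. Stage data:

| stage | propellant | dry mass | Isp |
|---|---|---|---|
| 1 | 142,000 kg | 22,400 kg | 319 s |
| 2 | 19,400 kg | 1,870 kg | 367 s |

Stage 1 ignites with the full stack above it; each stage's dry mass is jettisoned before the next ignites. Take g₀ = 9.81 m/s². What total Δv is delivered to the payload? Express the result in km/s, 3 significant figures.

Δv ≈ 9.12 km/s

Ignition mass of stage 1 = 142,000+22,400 + 19,400+1,870 + 4,970 = 190,640 kg.
Stage 1: m₀ = 190,640 kg, m_f = 190,640 − 142,000 = 48,640 kg; Δv = 319×9.81×ln(3.919) = 3129.4×1.3659 ≈ 4275 m/s.
Stage 2: m₀ = 26,240 kg, m_f = 26,240 − 19,400 = 6,840 kg; Δv = 367×9.81×ln(3.836) = 3600.3×1.3445 ≈ 4841 m/s.
Total Δv = 4275 + 4841 = 9116 m/s.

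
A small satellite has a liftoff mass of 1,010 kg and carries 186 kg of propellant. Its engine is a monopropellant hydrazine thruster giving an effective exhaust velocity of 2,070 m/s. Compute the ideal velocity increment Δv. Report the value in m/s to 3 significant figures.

Δv ≈ 421 m/s

m_f = m₀ − m_prop = 1,010 − 186 = 824 kg.
Δv = v_e · ln(m₀/m_f) = 2070.0 × ln(1.226) = 2070.0 × 0.2035 ≈ 421.3 m/s.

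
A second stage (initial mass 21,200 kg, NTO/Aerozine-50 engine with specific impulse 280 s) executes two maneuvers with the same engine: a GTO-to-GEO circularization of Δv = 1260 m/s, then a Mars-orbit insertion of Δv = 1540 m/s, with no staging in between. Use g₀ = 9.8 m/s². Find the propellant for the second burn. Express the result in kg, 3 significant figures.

propellant for the second burn ≈ 5750 kg

v_e = Isp · g₀ = 280 × 9.8 = 2744.0 m/s.
After the first burn: m = 21200 × exp(−1260/2744.0) = 21200 × 0.63180 = 13,394.2 kg.
After the second burn: m = 13,394.2 × exp(−1540/2744.0) = 13,394.2 × 0.57051 = 7,641.53 kg.
Second-burn propellant = 13,394.2 − 7,641.53 = 5,752.67 kg.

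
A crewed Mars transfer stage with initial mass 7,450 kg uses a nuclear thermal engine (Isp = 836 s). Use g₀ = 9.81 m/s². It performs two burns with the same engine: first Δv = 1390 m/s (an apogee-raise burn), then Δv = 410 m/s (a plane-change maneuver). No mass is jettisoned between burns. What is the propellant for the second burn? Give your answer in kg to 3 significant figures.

v_e = Isp · g₀ = 836 × 9.81 = 8201.2 m/s.
After the first burn: m = 7450 × exp(−1390/8201.2) = 7450 × 0.84410 = 6,288.55 kg.
After the second burn: m = 6,288.55 × exp(−410/8201.2) = 6,288.55 × 0.95124 = 5,981.92 kg.
Second-burn propellant = 6,288.55 − 5,981.92 = 306.63 kg.

propellant for the second burn ≈ 307 kg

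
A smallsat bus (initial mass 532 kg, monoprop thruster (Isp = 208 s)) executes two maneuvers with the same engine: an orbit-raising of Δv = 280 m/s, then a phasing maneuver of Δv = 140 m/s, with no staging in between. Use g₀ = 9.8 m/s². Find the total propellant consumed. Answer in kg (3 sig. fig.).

v_e = Isp · g₀ = 208 × 9.8 = 2038.4 m/s.
After the first burn: m = 532 × exp(−280/2038.4) = 532 × 0.87165 = 463.718 kg.
After the second burn: m = 463.718 × exp(−140/2038.4) = 463.718 × 0.93362 = 432.936 kg.
Total propellant = m₀ − m_final = 532 − 432.936 = 99.064 kg.

total propellant consumed ≈ 99.1 kg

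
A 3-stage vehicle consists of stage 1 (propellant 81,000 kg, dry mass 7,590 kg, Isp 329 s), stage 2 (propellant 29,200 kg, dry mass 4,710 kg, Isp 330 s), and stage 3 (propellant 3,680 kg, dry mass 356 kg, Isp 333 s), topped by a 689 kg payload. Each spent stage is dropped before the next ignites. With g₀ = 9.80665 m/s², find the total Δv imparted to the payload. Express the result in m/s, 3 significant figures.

Ignition mass of stage 1 = 81,000+7,590 + 29,200+4,710 + 3,680+356 + 689 = 127,225 kg.
Stage 1: m₀ = 127,225 kg, m_f = 127,225 − 81,000 = 46,225 kg; Δv = 329×9.80665×ln(2.752) = 3226.4×1.0124 ≈ 3267 m/s.
Stage 2: m₀ = 38,635 kg, m_f = 38,635 − 29,200 = 9,435 kg; Δv = 330×9.80665×ln(4.095) = 3236.2×1.4097 ≈ 4562 m/s.
Stage 3: m₀ = 4,725 kg, m_f = 4,725 − 3,680 = 1,045 kg; Δv = 333×9.80665×ln(4.522) = 3265.6×1.5089 ≈ 4927 m/s.
Total Δv = 3267 + 4562 + 4927 = 12756 m/s.

Δv ≈ 12800 m/s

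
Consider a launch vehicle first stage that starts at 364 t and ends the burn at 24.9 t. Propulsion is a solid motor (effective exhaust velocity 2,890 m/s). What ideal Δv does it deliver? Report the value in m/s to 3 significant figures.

Δv ≈ 7750 m/s

Rocket equation: Δv = v_e · ln(m₀/m_f) = 2890.0 × ln(14.62) = 2890.0 × 2.6823 ≈ 7751.8 m/s.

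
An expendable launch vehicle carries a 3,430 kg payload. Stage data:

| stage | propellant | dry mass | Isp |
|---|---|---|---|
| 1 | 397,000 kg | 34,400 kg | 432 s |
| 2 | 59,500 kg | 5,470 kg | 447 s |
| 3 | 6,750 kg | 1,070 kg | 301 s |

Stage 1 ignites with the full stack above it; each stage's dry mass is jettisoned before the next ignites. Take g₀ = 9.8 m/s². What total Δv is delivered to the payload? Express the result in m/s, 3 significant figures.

Ignition mass of stage 1 = 397,000+34,400 + 59,500+5,470 + 6,750+1,070 + 3,430 = 507,620 kg.
Stage 1: m₀ = 507,620 kg, m_f = 507,620 − 397,000 = 110,620 kg; Δv = 432×9.8×ln(4.589) = 4233.6×1.5236 ≈ 6450 m/s.
Stage 2: m₀ = 76,220 kg, m_f = 76,220 − 59,500 = 16,720 kg; Δv = 447×9.8×ln(4.559) = 4380.6×1.5170 ≈ 6645 m/s.
Stage 3: m₀ = 11,250 kg, m_f = 11,250 − 6,750 = 4,500 kg; Δv = 301×9.8×ln(2.5) = 2949.8×0.9163 ≈ 2703 m/s.
Total Δv = 6450 + 6645 + 2703 = 15798 m/s.

Δv ≈ 15800 m/s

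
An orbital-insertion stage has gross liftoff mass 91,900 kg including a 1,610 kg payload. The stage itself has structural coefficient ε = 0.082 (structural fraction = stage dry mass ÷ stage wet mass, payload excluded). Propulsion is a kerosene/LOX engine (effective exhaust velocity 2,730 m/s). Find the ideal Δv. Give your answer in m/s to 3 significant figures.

Δv ≈ 6340 m/s

Stage wet mass = m₀ − payload = 91,900 − 1,610 = 90,290 kg.
Stage dry mass = ε × stage wet mass = 0.082 × 90,290 = 7,403.78 kg.
Burnout mass m_f = stage dry + payload = 7,403.78 + 1,610 = 9,013.78 kg.
Rocket equation: Δv = v_e · ln(91,900/9,013.78) = 2730.0 × ln(10.2) = 2730.0 × 2.3219 ≈ 6339 m/s.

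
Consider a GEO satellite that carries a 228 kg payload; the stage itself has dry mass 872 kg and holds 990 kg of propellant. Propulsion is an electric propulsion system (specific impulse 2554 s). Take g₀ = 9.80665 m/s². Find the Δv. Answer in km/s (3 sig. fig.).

Δv ≈ 16.1 km/s

v_e = Isp · g₀ = 2554 × 9.80665 = 25046.2 m/s.
m₀ = payload + dry + propellant = 228 + 872 + 990 = 2,090 kg.
m_f = payload + dry = 228 + 872 = 1,100 kg.
Rocket equation: Δv = v_e · ln(m₀/m_f) = 25046.2 × ln(1.9) = 25046.2 × 0.6419 ≈ 16076.0 m/s.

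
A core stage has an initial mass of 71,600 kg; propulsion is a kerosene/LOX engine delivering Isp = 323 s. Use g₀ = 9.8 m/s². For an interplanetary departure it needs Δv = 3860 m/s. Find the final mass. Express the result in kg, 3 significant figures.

final mass ≈ 21200 kg

v_e = Isp · g₀ = 323 × 9.8 = 3165.4 m/s.
m₀/m_f = exp(Δv / v_e) = exp(3860 / 3165.4) = exp(1.2194) = 3.3853.
m_f = m₀ / 3.3853 = 71,600 / 3.3853 = 21,150.3 kg.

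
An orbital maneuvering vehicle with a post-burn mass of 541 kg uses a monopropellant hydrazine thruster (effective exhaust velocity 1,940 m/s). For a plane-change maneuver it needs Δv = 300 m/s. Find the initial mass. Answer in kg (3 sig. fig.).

m₀/m_f = exp(Δv / v_e) = exp(300 / 1940.0) = exp(0.1546) = 1.1672.
m₀ = m_f × 1.1672 = 541 × 1.1672 = 631.455 kg.

initial mass ≈ 631 kg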